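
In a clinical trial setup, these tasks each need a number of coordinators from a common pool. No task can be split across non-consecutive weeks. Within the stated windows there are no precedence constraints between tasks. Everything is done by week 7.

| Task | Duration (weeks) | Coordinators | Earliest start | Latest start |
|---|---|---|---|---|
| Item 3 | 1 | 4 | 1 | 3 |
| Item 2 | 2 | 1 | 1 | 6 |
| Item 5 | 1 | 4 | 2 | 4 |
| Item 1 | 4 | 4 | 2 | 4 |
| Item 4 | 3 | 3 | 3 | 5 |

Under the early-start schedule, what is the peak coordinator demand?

Early-start schedule: Item 3@1, Item 2@1, Item 5@2, Item 1@2, Item 4@3.
Load per week: week 1: 5, week 2: 9, week 3: 7, week 4: 7, week 5: 7, week 6: 0, week 7: 0.
Peak is 9.

9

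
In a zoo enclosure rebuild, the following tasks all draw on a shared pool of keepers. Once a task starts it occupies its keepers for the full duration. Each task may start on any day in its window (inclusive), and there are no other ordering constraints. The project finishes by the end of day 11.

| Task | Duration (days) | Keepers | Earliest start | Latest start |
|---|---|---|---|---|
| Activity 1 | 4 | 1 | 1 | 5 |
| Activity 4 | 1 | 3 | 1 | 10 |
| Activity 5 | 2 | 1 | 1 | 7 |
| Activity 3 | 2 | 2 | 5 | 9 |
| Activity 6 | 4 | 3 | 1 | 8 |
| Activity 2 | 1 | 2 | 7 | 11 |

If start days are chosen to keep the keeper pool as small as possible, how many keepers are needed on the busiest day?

Early-start (Activity 1@1, Activity 4@1, Activity 5@1, Activity 3@5, Activity 6@1, Activity 2@7) gives peak 8: d1:8  d2:5  d3:4  d4:4  d5:2  d6:2  d7:2  d8:0  d9:0  d10:0  d11:0.
Shift Activity 1→2, Activity 5→2, Activity 6→7, Activity 2→11.
Schedule Activity 1@2, Activity 4@1, Activity 5@2, Activity 3@5, Activity 6@7, Activity 2@11: d1:3  d2:2  d3:2  d4:1  d5:3  d6:2  d7:3  d8:3  d9:3  d10:3  d11:2 — peak 3.
Total keeper-days = 27 over 11 days ⇒ peak ≥ ⌈27/11⌉ = 3, so 3 is optimal.

3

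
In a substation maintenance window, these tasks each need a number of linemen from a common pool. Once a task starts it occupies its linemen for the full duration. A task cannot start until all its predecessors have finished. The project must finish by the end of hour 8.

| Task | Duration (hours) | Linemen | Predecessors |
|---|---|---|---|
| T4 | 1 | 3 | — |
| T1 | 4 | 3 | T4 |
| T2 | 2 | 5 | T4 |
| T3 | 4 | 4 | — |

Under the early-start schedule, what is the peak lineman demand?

Early-start schedule: T4@1, T1@2, T2@2, T3@1.
Load per hour: hour 1: 7, hour 2: 12, hour 3: 12, hour 4: 7, hour 5: 3, hour 6: 0, hour 7: 0, hour 8: 0.
Peak is 12.

12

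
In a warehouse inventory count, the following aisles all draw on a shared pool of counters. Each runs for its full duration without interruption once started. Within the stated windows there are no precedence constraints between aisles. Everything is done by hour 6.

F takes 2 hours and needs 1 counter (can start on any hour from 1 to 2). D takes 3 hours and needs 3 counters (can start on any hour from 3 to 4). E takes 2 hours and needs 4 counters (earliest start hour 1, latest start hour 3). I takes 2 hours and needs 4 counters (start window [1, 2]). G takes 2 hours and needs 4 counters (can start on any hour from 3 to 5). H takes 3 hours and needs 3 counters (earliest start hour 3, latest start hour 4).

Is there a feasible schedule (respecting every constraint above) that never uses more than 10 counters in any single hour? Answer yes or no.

yes

Schedule F@1, D@3, E@1, I@1, G@3, H@3: h1:9  h2:9  h3:10  h4:10  h5:6  h6:0 — peak 10 ≤ 10.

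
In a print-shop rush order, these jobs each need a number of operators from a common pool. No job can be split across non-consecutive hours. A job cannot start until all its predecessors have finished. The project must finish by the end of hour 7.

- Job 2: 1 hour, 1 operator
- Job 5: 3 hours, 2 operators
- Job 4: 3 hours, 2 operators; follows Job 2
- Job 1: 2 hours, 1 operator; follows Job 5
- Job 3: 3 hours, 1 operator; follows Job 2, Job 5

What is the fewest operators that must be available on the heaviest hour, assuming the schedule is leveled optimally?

4

Schedule Job 2@1, Job 5@1, Job 4@2, Job 1@4, Job 3@4: h1:3  h2:4  h3:4  h4:4  h5:2  h6:1  h7:0 — peak 4.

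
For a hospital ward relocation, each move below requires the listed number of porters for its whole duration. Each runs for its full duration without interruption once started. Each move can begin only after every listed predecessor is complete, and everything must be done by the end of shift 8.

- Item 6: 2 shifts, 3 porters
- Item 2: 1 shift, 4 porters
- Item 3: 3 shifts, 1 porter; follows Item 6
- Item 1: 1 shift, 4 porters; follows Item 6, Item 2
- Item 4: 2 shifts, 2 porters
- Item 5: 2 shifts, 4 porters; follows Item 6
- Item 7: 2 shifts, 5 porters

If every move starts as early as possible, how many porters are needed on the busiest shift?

14

Early-start schedule: Item 6@1, Item 2@1, Item 3@3, Item 1@3, Item 4@1, Item 5@3, Item 7@1.
Load per shift: shift 1: 14, shift 2: 10, shift 3: 9, shift 4: 5, shift 5: 1, shift 6: 0, shift 7: 0, shift 8: 0.
Peak is 14.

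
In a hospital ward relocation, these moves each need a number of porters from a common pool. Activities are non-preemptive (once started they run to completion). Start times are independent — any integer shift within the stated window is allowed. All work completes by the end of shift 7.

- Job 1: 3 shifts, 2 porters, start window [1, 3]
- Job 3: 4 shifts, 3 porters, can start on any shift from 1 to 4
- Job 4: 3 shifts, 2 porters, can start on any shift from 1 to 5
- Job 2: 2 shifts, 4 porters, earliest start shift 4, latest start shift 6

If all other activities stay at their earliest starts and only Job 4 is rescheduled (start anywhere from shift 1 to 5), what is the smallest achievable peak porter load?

Job 4@1: s1:7  s2:7  s3:7  s4:7  s5:4  s6:0  s7:0 → peak 7
Job 4@2: s1:5  s2:7  s3:7  s4:9  s5:4  s6:0  s7:0 → peak 9
Job 4@3: s1:5  s2:5  s3:7  s4:9  s5:6  s6:0  s7:0 → peak 9
Job 4@4: s1:5  s2:5  s3:5  s4:9  s5:6  s6:2  s7:0 → peak 9
Job 4@5: s1:5  s2:5  s3:5  s4:7  s5:6  s6:2  s7:2 → peak 7
Best is Job 4@1, peak 7.

7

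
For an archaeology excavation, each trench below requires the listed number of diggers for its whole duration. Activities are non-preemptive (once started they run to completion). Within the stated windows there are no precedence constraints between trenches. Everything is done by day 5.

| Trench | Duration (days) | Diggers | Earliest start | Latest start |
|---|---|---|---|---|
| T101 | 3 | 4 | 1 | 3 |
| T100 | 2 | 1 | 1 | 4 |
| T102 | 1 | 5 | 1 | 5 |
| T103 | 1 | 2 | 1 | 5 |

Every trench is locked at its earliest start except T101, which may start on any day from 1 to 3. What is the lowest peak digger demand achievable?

8

T101@1: d1:12  d2:5  d3:4  d4:0  d5:0 → peak 12
T101@2: d1:8  d2:5  d3:4  d4:4  d5:0 → peak 8
T101@3: d1:8  d2:1  d3:4  d4:4  d5:4 → peak 8
Best is T101@2, peak 8.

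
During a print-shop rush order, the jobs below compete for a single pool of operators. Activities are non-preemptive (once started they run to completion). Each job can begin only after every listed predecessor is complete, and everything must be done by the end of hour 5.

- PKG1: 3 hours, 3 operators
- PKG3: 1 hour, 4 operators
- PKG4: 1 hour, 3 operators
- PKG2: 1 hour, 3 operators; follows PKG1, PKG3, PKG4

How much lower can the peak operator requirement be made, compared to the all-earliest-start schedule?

Early-start peak: h1:10  h2:3  h3:3  h4:3  h5:0 ⇒ 10.
Leveled (PKG1@1, PKG3@4, PKG4@1, PKG2@5): h1:6  h2:3  h3:3  h4:4  h5:3 ⇒ 6.
Reduction 10 − 6 = 4.

4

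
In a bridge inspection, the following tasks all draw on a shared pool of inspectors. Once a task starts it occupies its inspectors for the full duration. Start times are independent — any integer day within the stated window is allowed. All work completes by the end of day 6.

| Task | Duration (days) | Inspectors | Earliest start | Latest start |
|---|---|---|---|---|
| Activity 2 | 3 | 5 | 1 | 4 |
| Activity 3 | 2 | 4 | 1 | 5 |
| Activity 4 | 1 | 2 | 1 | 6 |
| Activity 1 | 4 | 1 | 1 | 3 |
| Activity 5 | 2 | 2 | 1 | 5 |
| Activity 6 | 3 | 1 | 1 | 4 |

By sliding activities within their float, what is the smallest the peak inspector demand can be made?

Early-start (Activity 2@1, Activity 3@1, Activity 4@1, Activity 1@1, Activity 5@1, Activity 6@1) gives peak 15: d1:15  d2:13  d3:7  d4:1  d5:0  d6:0.
Shift Activity 3→4, Activity 1→2, Activity 5→5, Activity 6→2.
Schedule Activity 2@1, Activity 3@4, Activity 4@1, Activity 1@2, Activity 5@5, Activity 6@2: d1:7  d2:7  d3:7  d4:6  d5:7  d6:2 — peak 7.

7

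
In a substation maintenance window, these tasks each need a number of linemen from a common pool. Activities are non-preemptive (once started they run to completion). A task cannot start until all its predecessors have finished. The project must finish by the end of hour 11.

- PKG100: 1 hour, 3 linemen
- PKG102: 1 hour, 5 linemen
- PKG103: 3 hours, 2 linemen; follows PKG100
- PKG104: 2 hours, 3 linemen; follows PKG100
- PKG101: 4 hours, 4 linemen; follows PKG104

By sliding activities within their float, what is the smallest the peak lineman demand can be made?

Early-start (PKG100@1, PKG102@1, PKG103@2, PKG104@2, PKG101@4) gives peak 8: h1:8  h2:5  h3:5  h4:6  h5:4  h6:4  h7:4  h8:0  h9:0  h10:0  h11:0.
Shift PKG102→2, PKG103→3, PKG104→3, PKG101→6.
Schedule PKG100@1, PKG102@2, PKG103@3, PKG104@3, PKG101@6: h1:3  h2:5  h3:5  h4:5  h5:2  h6:4  h7:4  h8:4  h9:4  h10:0  h11:0 — peak 5.

5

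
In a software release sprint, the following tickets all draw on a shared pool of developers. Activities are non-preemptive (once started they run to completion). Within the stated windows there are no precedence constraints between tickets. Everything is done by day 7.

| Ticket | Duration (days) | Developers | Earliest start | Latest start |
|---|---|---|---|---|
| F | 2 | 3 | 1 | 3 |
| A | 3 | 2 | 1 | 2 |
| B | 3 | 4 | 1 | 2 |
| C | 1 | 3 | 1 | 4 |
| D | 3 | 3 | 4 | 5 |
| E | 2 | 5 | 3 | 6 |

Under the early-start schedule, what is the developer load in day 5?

3

At early start, day 5 has: D.
Demand: 3 = 3.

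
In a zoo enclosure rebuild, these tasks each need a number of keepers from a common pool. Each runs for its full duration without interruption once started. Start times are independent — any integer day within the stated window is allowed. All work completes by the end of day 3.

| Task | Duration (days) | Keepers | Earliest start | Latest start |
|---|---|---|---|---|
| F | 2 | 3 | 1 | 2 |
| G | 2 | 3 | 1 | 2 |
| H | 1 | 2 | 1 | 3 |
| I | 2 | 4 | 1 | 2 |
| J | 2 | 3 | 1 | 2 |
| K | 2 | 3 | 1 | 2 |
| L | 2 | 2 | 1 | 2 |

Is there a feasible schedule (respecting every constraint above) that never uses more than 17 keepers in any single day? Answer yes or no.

The minimum achievable peak is 18; 17 < 18, so no feasible schedule stays within the cap.

no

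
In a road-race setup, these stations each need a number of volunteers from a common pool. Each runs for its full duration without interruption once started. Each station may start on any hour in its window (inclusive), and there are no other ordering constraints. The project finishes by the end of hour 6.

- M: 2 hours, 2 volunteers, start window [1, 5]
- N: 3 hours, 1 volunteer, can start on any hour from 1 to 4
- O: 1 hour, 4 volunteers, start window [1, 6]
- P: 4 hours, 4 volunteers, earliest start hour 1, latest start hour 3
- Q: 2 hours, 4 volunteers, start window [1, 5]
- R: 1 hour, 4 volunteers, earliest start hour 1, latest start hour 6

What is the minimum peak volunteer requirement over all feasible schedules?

Early-start (M@1, N@1, O@1, P@1, Q@1, R@1) gives peak 19: h1:19  h2:11  h3:5  h4:4  h5:0  h6:0.
Shift P→2, Q→4, R→6.
Schedule M@1, N@1, O@1, P@2, Q@4, R@6: h1:7  h2:7  h3:5  h4:8  h5:8  h6:4 — peak 8.

8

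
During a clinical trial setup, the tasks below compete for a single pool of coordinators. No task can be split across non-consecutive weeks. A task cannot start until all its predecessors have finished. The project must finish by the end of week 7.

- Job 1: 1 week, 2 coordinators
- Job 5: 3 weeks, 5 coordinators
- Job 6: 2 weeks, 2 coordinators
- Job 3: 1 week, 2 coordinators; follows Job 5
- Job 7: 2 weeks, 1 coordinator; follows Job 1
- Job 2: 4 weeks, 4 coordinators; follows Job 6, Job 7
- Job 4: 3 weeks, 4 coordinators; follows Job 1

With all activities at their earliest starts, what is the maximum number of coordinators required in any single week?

12

Early-start schedule: Job 1@1, Job 5@1, Job 6@1, Job 3@4, Job 7@2, Job 2@4, Job 4@2.
Load per week: week 1: 9, week 2: 12, week 3: 10, week 4: 10, week 5: 4, week 6: 4, week 7: 4.
Peak is 12.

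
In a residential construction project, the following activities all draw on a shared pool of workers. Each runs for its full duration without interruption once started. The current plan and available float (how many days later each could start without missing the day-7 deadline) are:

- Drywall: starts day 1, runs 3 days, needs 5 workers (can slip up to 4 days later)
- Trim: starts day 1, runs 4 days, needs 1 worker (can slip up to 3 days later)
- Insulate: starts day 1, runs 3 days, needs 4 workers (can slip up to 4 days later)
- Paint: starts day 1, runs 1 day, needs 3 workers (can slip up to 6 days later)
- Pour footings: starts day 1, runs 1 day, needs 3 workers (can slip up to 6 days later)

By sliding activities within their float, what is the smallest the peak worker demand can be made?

Early-start (Drywall@1, Trim@1, Insulate@1, Paint@1, Pour footings@1) gives peak 16: d1:16  d2:10  d3:10  d4:1  d5:0  d6:0  d7:0.
Shift Insulate→4, Paint→7, Pour footings→7.
Schedule Drywall@1, Trim@1, Insulate@4, Paint@7, Pour footings@7: d1:6  d2:6  d3:6  d4:5  d5:4  d6:4  d7:6 — peak 6.
Total worker-days = 37 over 7 days ⇒ peak ≥ ⌈37/7⌉ = 6, so 6 is optimal.

6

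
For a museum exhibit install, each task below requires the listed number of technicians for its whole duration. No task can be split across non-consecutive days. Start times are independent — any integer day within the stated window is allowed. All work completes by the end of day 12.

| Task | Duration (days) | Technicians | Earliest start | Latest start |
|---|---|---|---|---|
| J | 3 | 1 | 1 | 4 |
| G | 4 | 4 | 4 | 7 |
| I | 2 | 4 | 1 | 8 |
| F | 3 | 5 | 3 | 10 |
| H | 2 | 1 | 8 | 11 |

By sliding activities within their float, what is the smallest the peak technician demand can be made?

5

Early-start (J@1, G@4, I@1, F@3, H@8) gives peak 9: d1:5  d2:5  d3:6  d4:9  d5:9  d6:4  d7:4  d8:1  d9:1  d10:0  d11:0  d12:0.
Shift F→8, H→11.
Schedule J@1, G@4, I@1, F@8, H@11: d1:5  d2:5  d3:1  d4:4  d5:4  d6:4  d7:4  d8:5  d9:5  d10:5  d11:1  d12:1 — peak 5.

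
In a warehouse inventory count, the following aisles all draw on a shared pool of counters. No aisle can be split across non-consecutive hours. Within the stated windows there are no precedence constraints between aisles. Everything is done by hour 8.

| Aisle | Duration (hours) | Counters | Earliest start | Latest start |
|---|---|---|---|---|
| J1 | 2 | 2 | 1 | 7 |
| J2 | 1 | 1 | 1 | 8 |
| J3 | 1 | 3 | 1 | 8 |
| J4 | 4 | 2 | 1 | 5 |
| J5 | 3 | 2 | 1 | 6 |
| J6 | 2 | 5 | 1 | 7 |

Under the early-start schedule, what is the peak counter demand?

15

Early-start schedule: J1@1, J2@1, J3@1, J4@1, J5@1, J6@1.
Load per hour: hour 1: 15, hour 2: 11, hour 3: 4, hour 4: 2, hour 5: 0, hour 6: 0, hour 7: 0, hour 8: 0.
Peak is 15.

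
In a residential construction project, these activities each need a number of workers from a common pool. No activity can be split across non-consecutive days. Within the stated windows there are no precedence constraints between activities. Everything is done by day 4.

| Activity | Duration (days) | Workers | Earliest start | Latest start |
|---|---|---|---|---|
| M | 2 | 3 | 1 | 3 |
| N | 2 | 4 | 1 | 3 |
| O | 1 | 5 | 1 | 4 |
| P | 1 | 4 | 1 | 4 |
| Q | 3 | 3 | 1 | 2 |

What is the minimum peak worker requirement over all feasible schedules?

Early-start (M@1, N@1, O@1, P@1, Q@1) gives peak 19: d1:19  d2:10  d3:3  d4:0.
Shift O→3, P→4.
Schedule M@1, N@1, O@3, P@4, Q@1: d1:10  d2:10  d3:8  d4:4 — peak 10.

10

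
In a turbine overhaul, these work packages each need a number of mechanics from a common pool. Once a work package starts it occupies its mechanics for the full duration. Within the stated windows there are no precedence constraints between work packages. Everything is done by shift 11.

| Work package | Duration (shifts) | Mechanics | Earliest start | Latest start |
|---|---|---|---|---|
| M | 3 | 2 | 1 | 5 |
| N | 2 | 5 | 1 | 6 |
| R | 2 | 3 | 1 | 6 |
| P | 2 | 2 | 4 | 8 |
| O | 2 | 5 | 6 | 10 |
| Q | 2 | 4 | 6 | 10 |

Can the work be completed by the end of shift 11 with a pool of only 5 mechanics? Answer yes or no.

yes

Schedule M@1, N@4, R@1, P@6, O@8, Q@10: s1:5  s2:5  s3:2  s4:5  s5:5  s6:2  s7:2  s8:5  s9:5  s10:4  s11:4 — peak 5 ≤ 5.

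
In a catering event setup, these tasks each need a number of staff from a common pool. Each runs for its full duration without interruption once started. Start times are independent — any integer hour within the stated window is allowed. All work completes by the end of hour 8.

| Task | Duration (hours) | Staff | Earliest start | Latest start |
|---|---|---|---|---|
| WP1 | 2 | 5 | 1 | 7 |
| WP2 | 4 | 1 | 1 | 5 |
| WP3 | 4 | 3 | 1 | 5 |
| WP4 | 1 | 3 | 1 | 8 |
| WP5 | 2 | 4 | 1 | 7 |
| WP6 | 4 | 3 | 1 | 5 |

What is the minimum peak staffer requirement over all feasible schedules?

Early-start (WP1@1, WP2@1, WP3@1, WP4@1, WP5@1, WP6@1) gives peak 19: h1:19  h2:16  h3:7  h4:7  h5:0  h6:0  h7:0  h8:0.
Shift WP3→3, WP4→3, WP5→7, WP6→4.
Schedule WP1@1, WP2@1, WP3@3, WP4@3, WP5@7, WP6@4: h1:6  h2:6  h3:7  h4:7  h5:6  h6:6  h7:7  h8:4 — peak 7.
Total staffer-hours = 49 over 8 hours ⇒ peak ≥ ⌈49/8⌉ = 7, so 7 is optimal.

7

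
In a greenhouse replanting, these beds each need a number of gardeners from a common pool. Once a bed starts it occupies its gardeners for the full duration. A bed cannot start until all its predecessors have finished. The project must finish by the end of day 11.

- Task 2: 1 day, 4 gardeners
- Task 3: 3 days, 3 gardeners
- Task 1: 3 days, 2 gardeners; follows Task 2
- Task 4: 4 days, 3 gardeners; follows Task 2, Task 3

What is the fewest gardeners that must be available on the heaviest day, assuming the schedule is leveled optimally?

Early-start (Task 2@1, Task 3@1, Task 1@2, Task 4@4) gives peak 7: d1:7  d2:5  d3:5  d4:5  d5:3  d6:3  d7:3  d8:0  d9:0  d10:0  d11:0.
Shift Task 3→2, Task 1→5, Task 4→8.
Schedule Task 2@1, Task 3@2, Task 1@5, Task 4@8: d1:4  d2:3  d3:3  d4:3  d5:2  d6:2  d7:2  d8:3  d9:3  d10:3  d11:3 — peak 4.

4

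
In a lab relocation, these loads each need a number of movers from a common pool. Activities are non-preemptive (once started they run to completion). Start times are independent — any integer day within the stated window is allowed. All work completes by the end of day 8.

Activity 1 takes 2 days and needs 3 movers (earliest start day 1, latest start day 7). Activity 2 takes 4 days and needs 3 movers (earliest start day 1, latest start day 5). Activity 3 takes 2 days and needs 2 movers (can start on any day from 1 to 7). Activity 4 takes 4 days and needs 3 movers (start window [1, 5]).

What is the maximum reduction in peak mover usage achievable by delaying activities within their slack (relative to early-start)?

Early-start peak: d1:11  d2:11  d3:6  d4:6  d5:0  d6:0  d7:0  d8:0 ⇒ 11.
Leveled (Activity 1@1, Activity 2@1, Activity 3@3, Activity 4@5): d1:6  d2:6  d3:5  d4:5  d5:3  d6:3  d7:3  d8:3 ⇒ 6.
Reduction 11 − 6 = 5.

5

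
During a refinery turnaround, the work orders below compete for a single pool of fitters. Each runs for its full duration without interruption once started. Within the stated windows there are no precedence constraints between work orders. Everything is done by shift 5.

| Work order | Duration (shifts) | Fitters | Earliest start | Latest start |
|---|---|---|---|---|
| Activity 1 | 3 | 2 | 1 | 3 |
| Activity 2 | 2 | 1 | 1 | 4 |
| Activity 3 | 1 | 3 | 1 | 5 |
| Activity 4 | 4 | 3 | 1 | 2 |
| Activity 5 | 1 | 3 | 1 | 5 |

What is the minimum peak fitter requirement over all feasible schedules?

Early-start (Activity 1@1, Activity 2@1, Activity 3@1, Activity 4@1, Activity 5@1) gives peak 12: s1:12  s2:6  s3:5  s4:3  s5:0.
Shift Activity 4→2, Activity 5→4.
Schedule Activity 1@1, Activity 2@1, Activity 3@1, Activity 4@2, Activity 5@4: s1:6  s2:6  s3:5  s4:6  s5:3 — peak 6.
Total fitter-shifts = 26 over 5 shifts ⇒ peak ≥ ⌈26/5⌉ = 6, so 6 is optimal.

6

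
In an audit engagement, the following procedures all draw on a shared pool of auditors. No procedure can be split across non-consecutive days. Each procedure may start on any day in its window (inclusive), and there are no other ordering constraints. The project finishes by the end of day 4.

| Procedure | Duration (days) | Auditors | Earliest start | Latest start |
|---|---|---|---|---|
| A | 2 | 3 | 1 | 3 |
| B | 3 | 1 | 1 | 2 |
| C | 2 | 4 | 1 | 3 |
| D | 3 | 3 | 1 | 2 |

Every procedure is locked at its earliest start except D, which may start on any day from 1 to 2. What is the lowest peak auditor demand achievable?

11

D@1: d1:11  d2:11  d3:4  d4:0 → peak 11
D@2: d1:8  d2:11  d3:4  d4:3 → peak 11
Best is D@1, peak 11.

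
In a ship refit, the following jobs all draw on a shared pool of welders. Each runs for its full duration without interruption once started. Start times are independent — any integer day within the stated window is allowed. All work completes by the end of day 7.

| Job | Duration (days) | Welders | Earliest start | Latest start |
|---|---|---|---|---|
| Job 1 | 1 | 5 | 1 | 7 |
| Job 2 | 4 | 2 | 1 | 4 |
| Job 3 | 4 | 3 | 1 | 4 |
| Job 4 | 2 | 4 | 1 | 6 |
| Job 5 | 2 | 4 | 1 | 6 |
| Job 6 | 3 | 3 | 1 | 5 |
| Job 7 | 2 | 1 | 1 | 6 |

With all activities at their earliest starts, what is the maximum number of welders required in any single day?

Early-start schedule: Job 1@1, Job 2@1, Job 3@1, Job 4@1, Job 5@1, Job 6@1, Job 7@1.
Load per day: day 1: 22, day 2: 17, day 3: 8, day 4: 5, day 5: 0, day 6: 0, day 7: 0.
Peak is 22.

22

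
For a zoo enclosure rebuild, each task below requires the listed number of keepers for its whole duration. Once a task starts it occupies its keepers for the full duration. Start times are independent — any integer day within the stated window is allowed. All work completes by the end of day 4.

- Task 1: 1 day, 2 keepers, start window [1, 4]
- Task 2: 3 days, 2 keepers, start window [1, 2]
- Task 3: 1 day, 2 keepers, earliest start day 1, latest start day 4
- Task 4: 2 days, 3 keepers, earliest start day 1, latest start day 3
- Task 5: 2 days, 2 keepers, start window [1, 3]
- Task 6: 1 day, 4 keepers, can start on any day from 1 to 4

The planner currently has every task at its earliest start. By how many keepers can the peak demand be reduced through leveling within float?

Early-start peak: d1:15  d2:7  d3:2  d4:0 ⇒ 15.
Leveled (Task 1@1, Task 2@1, Task 3@1, Task 4@2, Task 5@2, Task 6@4): d1:6  d2:7  d3:7  d4:4 ⇒ 7.
Reduction 15 − 7 = 8.

8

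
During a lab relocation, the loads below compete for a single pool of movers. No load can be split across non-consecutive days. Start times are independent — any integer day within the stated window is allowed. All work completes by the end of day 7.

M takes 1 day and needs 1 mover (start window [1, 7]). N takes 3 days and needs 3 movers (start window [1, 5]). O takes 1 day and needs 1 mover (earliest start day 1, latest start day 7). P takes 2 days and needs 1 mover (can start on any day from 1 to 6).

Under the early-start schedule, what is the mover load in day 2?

4

At early start, day 2 has: N, P.
Demand: 3 + 1 = 4.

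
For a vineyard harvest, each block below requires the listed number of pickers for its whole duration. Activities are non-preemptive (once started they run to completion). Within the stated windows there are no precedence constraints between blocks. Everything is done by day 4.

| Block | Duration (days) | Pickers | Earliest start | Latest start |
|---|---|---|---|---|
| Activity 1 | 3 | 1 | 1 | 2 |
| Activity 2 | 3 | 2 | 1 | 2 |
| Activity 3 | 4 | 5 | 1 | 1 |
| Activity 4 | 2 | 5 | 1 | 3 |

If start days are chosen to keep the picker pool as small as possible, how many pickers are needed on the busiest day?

Schedule Activity 1@1, Activity 2@1, Activity 3@1, Activity 4@1: d1:13  d2:13  d3:8  d4:5 — peak 13.
No arrangement of the 12 feasible schedules does better.

13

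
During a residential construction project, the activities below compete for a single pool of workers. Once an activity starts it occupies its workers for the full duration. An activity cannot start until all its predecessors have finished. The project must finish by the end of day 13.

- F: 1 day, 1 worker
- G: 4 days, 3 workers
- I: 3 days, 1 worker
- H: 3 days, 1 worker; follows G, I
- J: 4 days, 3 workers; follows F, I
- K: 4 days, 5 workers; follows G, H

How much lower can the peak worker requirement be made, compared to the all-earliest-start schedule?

Early-start peak: d1:5  d2:4  d3:4  d4:6  d5:4  d6:4  d7:4  d8:5  d9:5  d10:5  d11:5  d12:0  d13:0 ⇒ 6.
Leveled (F@1, G@1, I@1, H@5, J@5, K@9): d1:5  d2:4  d3:4  d4:3  d5:4  d6:4  d7:4  d8:3  d9:5  d10:5  d11:5  d12:5  d13:0 ⇒ 5.
Reduction 6 − 5 = 1.

1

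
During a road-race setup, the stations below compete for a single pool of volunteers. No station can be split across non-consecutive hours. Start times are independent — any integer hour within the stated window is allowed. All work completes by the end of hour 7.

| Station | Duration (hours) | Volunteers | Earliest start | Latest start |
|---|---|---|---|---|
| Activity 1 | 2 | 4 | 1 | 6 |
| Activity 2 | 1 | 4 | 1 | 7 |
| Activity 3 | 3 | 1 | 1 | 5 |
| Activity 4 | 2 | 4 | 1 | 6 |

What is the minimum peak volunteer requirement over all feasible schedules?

5

Early-start (Activity 1@1, Activity 2@1, Activity 3@1, Activity 4@1) gives peak 13: h1:13  h2:9  h3:1  h4:0  h5:0  h6:0  h7:0.
Shift Activity 2→3, Activity 4→4.
Schedule Activity 1@1, Activity 2@3, Activity 3@1, Activity 4@4: h1:5  h2:5  h3:5  h4:4  h5:4  h6:0  h7:0 — peak 5.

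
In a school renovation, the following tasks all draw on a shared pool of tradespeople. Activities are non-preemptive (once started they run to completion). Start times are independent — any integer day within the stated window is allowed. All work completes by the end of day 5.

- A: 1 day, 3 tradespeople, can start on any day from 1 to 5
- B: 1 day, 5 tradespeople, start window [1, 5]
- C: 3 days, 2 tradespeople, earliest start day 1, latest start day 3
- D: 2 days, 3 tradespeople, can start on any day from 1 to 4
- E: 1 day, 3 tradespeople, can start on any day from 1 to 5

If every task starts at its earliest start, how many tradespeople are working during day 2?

At early start, day 2 has: C, D.
Demand: 2 + 3 = 5.

5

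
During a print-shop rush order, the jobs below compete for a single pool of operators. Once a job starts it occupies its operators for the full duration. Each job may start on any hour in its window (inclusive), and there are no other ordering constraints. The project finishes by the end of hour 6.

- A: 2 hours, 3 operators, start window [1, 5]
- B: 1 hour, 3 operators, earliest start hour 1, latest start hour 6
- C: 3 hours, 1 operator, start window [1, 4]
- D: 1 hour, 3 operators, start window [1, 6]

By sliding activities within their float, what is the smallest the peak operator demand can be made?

4

Early-start (A@1, B@1, C@1, D@1) gives peak 10: h1:10  h2:4  h3:1  h4:0  h5:0  h6:0.
Shift B→3, D→4.
Schedule A@1, B@3, C@1, D@4: h1:4  h2:4  h3:4  h4:3  h5:0  h6:0 — peak 4.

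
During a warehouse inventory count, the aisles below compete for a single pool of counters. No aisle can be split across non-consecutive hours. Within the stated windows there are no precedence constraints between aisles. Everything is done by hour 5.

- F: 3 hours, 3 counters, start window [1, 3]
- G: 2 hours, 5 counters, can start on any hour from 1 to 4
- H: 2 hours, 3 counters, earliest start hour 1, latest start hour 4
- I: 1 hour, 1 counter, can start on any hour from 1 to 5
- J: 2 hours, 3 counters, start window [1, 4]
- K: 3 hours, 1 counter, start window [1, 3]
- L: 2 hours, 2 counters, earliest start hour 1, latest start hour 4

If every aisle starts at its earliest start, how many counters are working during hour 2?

17

At early start, hour 2 has: F, G, H, J, K, L.
Demand: 3 + 5 + 3 + 3 + 1 + 2 = 17.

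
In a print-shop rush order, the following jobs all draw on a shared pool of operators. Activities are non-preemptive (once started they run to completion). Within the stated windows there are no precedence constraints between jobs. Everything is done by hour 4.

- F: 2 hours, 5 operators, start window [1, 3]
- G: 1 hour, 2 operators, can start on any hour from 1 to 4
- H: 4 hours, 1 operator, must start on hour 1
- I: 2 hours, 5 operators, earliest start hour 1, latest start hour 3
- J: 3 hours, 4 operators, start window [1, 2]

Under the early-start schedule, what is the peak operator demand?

17

Early-start schedule: F@1, G@1, H@1, I@1, J@1.
Load per hour: hour 1: 17, hour 2: 15, hour 3: 5, hour 4: 1.
Peak is 17.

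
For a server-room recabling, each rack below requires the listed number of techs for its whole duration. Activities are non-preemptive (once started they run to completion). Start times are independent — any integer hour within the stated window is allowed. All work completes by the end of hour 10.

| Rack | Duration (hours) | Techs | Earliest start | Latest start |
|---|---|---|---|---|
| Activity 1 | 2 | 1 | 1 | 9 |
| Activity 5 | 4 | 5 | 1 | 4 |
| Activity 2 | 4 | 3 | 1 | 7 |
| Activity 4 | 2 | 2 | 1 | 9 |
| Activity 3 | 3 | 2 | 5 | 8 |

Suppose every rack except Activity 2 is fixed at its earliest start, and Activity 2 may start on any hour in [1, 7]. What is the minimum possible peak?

8

Activity 2@1: h1:11  h2:11  h3:8  h4:8  h5:2  h6:2  h7:2  h8:0  h9:0  h10:0 → peak 11
Activity 2@2: h1:8  h2:11  h3:8  h4:8  h5:5  h6:2  h7:2  h8:0  h9:0  h10:0 → peak 11
Activity 2@3: h1:8  h2:8  h3:8  h4:8  h5:5  h6:5  h7:2  h8:0  h9:0  h10:0 → peak 8
Activity 2@4: h1:8  h2:8  h3:5  h4:8  h5:5  h6:5  h7:5  h8:0  h9:0  h10:0 → peak 8
Activity 2@5: h1:8  h2:8  h3:5  h4:5  h5:5  h6:5  h7:5  h8:3  h9:0  h10:0 → peak 8
Activity 2@6: h1:8  h2:8  h3:5  h4:5  h5:2  h6:5  h7:5  h8:3  h9:3  h10:0 → peak 8
Activity 2@7: h1:8  h2:8  h3:5  h4:5  h5:2  h6:2  h7:5  h8:3  h9:3  h10:3 → peak 8
Best is Activity 2@3, peak 8.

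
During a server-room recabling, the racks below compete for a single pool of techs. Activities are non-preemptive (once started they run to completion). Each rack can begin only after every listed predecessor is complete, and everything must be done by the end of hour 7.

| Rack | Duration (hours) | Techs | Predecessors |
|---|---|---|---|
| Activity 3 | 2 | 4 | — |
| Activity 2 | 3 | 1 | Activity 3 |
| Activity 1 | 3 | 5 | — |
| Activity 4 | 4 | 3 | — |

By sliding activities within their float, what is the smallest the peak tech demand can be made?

7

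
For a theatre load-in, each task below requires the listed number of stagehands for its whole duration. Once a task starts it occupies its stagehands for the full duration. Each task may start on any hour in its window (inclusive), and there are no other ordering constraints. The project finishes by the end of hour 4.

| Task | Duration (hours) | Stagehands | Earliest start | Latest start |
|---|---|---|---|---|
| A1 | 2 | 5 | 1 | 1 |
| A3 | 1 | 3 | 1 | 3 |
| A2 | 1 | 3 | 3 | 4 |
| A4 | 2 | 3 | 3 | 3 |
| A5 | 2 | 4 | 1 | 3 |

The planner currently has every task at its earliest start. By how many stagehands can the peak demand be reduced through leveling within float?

Early-start peak: h1:12  h2:9  h3:6  h4:3 ⇒ 12.
Leveled (A1@1, A3@1, A2@4, A4@3, A5@2): h1:8  h2:9  h3:7  h4:6 ⇒ 9.
Reduction 12 − 9 = 3.

3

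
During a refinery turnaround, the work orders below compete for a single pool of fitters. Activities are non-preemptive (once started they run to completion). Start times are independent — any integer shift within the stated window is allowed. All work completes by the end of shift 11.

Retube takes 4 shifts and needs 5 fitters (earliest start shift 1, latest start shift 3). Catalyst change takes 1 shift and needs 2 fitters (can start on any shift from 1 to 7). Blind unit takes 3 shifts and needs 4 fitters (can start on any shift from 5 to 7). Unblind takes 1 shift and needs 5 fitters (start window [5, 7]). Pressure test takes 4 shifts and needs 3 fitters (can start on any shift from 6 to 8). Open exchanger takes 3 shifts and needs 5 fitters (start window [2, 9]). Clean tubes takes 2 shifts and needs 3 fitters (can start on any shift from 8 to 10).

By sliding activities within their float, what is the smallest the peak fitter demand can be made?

8

Early-start (Retube@1, Catalyst change@1, Blind unit@5, Unblind@5, Pressure test@6, Open exchanger@2, Clean tubes@8) gives peak 10: s1:7  s2:10  s3:10  s4:10  s5:9  s6:7  s7:7  s8:6  s9:6  s10:0  s11:0.
Shift Blind unit→6, Open exchanger→9, Clean tubes→10.
Schedule Retube@1, Catalyst change@1, Blind unit@6, Unblind@5, Pressure test@6, Open exchanger@9, Clean tubes@10: s1:7  s2:5  s3:5  s4:5  s5:5  s6:7  s7:7  s8:7  s9:8  s10:8  s11:8 — peak 8.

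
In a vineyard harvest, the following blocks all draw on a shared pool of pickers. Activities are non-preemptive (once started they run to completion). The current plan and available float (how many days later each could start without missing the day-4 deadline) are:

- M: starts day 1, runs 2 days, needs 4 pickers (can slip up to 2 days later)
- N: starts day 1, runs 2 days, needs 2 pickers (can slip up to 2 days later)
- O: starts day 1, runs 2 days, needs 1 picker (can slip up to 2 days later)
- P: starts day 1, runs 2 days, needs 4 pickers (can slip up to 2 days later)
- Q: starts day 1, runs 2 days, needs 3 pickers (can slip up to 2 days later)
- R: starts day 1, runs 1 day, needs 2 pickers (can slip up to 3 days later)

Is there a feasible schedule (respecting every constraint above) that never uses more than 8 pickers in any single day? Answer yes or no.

Schedule M@1, N@1, O@2, P@3, Q@3, R@1: d1:8  d2:7  d3:8  d4:7 — peak 8 ≤ 8.

yes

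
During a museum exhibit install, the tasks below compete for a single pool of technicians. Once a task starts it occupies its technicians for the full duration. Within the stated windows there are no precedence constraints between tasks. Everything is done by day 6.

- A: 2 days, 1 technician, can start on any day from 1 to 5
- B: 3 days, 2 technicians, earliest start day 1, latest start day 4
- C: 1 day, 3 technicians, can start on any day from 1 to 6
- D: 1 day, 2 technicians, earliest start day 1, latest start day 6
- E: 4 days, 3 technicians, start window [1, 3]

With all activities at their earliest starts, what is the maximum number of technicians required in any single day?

Early-start schedule: A@1, B@1, C@1, D@1, E@1.
Load per day: day 1: 11, day 2: 6, day 3: 5, day 4: 3, day 5: 0, day 6: 0.
Peak is 11.

11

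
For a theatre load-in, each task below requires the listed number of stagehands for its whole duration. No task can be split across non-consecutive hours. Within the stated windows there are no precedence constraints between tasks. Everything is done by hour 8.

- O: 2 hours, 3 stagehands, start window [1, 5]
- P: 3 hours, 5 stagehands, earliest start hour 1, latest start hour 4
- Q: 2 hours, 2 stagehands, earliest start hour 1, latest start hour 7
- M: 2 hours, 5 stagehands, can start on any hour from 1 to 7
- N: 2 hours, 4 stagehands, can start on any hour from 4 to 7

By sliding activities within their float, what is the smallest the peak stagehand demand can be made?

Early-start (O@1, P@1, Q@1, M@1, N@4) gives peak 15: h1:15  h2:15  h3:5  h4:4  h5:4  h6:0  h7:0  h8:0.
Shift O→4, M→6.
Schedule O@4, P@1, Q@1, M@6, N@4: h1:7  h2:7  h3:5  h4:7  h5:7  h6:5  h7:5  h8:0 — peak 7.

7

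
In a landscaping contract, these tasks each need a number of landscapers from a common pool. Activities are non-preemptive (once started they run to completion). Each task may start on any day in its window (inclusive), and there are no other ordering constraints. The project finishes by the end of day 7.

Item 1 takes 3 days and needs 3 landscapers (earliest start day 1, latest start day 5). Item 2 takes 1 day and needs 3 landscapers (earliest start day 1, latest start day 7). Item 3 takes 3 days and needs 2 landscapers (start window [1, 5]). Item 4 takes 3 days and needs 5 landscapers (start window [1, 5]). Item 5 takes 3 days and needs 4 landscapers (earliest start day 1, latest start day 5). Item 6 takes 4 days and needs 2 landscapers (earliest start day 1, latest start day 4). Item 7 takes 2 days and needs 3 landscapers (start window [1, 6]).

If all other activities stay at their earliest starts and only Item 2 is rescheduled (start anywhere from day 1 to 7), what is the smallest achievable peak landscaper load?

19

Item 2@1: d1:22  d2:19  d3:16  d4:2  d5:0  d6:0  d7:0 → peak 22
Item 2@2: d1:19  d2:22  d3:16  d4:2  d5:0  d6:0  d7:0 → peak 22
Item 2@3: d1:19  d2:19  d3:19  d4:2  d5:0  d6:0  d7:0 → peak 19
Item 2@4: d1:19  d2:19  d3:16  d4:5  d5:0  d6:0  d7:0 → peak 19
Item 2@5: d1:19  d2:19  d3:16  d4:2  d5:3  d6:0  d7:0 → peak 19
Item 2@6: d1:19  d2:19  d3:16  d4:2  d5:0  d6:3  d7:0 → peak 19
Item 2@7: d1:19  d2:19  d3:16  d4:2  d5:0  d6:0  d7:3 → peak 19
Best is Item 2@3, peak 19.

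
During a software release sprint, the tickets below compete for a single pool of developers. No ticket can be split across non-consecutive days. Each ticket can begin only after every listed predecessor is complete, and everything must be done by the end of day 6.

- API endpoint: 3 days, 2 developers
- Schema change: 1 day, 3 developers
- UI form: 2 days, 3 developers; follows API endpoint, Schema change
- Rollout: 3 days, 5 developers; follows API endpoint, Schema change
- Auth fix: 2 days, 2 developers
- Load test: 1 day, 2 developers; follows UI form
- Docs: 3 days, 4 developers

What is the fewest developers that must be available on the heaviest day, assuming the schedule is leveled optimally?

9

Early-start (API endpoint@1, Schema change@1, UI form@4, Rollout@4, Auth fix@1, Load test@6, Docs@1) gives peak 11: d1:11  d2:8  d3:6  d4:8  d5:8  d6:7.
Shift Auth fix→2.
Schedule API endpoint@1, Schema change@1, UI form@4, Rollout@4, Auth fix@2, Load test@6, Docs@1: d1:9  d2:8  d3:8  d4:8  d5:8  d6:7 — peak 9.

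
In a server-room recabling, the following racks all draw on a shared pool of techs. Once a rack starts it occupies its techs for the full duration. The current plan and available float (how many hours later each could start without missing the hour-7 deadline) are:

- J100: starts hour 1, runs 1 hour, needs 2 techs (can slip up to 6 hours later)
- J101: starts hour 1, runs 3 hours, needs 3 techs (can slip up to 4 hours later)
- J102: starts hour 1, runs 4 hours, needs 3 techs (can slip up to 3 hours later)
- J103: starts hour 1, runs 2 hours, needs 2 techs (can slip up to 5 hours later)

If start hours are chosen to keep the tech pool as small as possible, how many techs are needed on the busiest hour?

5

Early-start (J100@1, J101@1, J102@1, J103@1) gives peak 10: h1:10  h2:8  h3:6  h4:3  h5:0  h6:0  h7:0.
Shift J102→4, J103→2.
Schedule J100@1, J101@1, J102@4, J103@2: h1:5  h2:5  h3:5  h4:3  h5:3  h6:3  h7:3 — peak 5.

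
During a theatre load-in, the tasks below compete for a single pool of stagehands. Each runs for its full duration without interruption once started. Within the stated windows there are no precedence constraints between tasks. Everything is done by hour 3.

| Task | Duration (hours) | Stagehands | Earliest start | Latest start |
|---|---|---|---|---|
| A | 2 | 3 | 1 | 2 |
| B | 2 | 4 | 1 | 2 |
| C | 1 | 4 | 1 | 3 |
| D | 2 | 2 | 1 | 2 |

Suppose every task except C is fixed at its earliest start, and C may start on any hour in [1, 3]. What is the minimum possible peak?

C@1: h1:13  h2:9  h3:0 → peak 13
C@2: h1:9  h2:13  h3:0 → peak 13
C@3: h1:9  h2:9  h3:4 → peak 9
Best is C@3, peak 9.

9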